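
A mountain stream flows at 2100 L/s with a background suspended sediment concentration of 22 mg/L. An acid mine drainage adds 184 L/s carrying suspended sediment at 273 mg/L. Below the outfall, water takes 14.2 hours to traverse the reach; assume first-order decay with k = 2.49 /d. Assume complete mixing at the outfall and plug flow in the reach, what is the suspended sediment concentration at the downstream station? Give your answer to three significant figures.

9.68 mg/L

Conservation of mass: C = (2100·22.00 + 184.0·273.0) / 2284 = 96430/2284 = 42.22 mg/L.
After decay, C = 42.22 × e^(−kt) = 42.22 × 0.2292 = 9.676 mg/L.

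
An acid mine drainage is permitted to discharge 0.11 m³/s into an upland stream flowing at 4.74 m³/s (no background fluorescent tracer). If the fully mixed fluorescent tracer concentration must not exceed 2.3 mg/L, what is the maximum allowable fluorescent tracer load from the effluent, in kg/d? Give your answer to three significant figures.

Mass balance at the limit: 4.740·0 + 0.1100·Cₑ = 4.850·2.3 → Cₑ = 101.4 mg/L.
Load = 0.1100 m³/s × 101.4 g/m³ × 86 400 s/d = 963.8 kg/d.

964 kg/d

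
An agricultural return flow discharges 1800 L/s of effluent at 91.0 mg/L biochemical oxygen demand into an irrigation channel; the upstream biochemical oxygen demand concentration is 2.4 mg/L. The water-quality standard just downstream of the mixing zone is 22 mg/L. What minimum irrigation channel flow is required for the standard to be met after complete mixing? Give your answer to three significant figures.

Set C_mix = 22: (Q·2.400 + 1800·91.00) / (Q + 1800) = 22
→ Q = 1800·(91.00 − 22)/(22 − 2.400) = 6337 L/s.

6340 L/s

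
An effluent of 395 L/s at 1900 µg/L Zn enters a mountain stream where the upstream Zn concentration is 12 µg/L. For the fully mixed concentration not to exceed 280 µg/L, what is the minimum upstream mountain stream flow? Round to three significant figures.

Set C_mix = 280: (Q·12.00 + 395.0·1900) / (Q + 395.0) = 280
→ Q = 395.0·(1900 − 280)/(280 − 12.00) = 2388 L/s.

2390 L/s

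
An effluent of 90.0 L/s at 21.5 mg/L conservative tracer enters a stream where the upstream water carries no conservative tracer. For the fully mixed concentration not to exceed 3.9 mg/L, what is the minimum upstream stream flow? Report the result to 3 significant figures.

406 L/s

Set C_mix = 3.9: (Q·0 + 90.00·21.50) / (Q + 90.00) = 3.9
→ Q = 90.00·(21.50 − 3.9)/(3.9 − 0) = 406.2 L/s.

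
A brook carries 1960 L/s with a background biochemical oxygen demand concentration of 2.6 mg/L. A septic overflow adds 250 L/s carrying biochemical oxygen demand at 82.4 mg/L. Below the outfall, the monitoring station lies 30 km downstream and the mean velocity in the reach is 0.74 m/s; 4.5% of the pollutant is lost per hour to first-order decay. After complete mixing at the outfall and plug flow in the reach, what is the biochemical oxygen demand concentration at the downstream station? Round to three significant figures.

6.92 mg/L

Flow-weighted average: C = (1960·2.600 + 250.0·82.40) / 2210 = 25700/2210 = 11.63 mg/L.
Travel time t = 30·1000 / 0.74 = 40540 s = 11.26 h.
4.5%/h lost → k = −ln(1 − 0.045) = 0.04604 h⁻¹.
After decay, C = 11.63 × e^(−kt) = 11.63 × 0.5954 = 6.923 mg/L.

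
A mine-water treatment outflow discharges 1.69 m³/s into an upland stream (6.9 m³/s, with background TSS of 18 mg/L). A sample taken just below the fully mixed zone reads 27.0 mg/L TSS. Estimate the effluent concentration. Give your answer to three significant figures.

Mass balance: 6.900·18.00 + 1.690·Cₑ = 8.590·27.00
→ Cₑ = (8.590·27.00 − 6.900·18.00) / 1.690 = 63.75 mg/L.

63.7 mg/L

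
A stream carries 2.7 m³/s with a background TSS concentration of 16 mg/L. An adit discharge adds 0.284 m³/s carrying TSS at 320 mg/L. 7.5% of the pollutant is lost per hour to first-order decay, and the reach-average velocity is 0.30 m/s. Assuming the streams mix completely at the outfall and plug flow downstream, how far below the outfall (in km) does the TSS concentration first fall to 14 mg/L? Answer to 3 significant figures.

Flow-weighted average: C = (2.700·16.00 + 0.2840·320.0) / 2.984 = 134.1/2.984 = 44.93 mg/L.
7.5%/h lost → k = −ln(1 − 0.075) = 0.07796 h⁻¹.
Set 44.93·exp(−k·t) = 14 → t = ln(44.93/14)/k = 53850 s = 14.96 h.
Distance = v·t = 0.30·53850 = 16150 m = 16.15 km.

16.2 km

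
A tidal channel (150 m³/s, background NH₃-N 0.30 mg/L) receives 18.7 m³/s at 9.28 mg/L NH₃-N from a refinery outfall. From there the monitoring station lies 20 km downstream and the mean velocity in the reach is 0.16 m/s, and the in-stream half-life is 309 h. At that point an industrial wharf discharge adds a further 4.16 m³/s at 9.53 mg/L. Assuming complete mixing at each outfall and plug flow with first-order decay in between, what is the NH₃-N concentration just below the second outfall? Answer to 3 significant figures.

Mass balance: C = (150.0·0.3000 + 18.70·9.280) / 168.7 = 218.5/168.7 = 1.295 mg/L; combined flow 168.7 m³/s.
Travel time t = 20·1000 / 0.16 = 125000 s = 34.72 h.
Half-life 309 h → k = ln 2 / 309 = 0.002243 h⁻¹ = 0.05384 d⁻¹.
Applying C = C₀e^(−kt): 1.295 × 0.9251 = 1.198 mg/L.
At the second outfall, C = (168.7·1.198 + 4.160·9.530) / (168.7 + 4.160) = 1.399 mg/L.

1.40 mg/L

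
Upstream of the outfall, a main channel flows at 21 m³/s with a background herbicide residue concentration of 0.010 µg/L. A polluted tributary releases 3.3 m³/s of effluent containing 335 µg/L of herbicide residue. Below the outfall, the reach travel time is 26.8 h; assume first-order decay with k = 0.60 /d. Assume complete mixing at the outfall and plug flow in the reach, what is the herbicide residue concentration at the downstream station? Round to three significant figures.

Mass balance: C = (21.00·0.01000 + 3.300·335.0) / 24.30 = 1106/24.30 = 45.50 µg/L.
After decay, C = 45.50 × e^(−kt) = 45.50 × 0.5117 = 23.28 µg/L.

23.3 µg/L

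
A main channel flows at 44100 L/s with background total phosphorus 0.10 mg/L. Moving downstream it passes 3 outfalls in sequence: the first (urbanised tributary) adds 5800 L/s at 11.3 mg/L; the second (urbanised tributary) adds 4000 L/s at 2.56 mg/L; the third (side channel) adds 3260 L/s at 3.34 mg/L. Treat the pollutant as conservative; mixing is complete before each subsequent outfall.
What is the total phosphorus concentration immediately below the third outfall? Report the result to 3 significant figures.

Below outfall 1: Q → 49900 L/s, C = (44100·0.1000 + 5800·11.30)/49900 = 1.402 mg/L.
Below outfall 2: Q → 53900 L/s, C = (49900·1.402 + 4000·2.560)/53900 = 1.488 mg/L.
Below outfall 3: Q → 57160 L/s, C = (53900·1.488 + 3260·3.340)/57160 = 1.593 mg/L.

1.59 mg/L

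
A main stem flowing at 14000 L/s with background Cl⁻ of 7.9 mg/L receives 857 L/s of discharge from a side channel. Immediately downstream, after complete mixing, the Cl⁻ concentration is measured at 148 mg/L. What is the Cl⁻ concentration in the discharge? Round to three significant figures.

2440 mg/L

Mass balance: 14000·7.900 + 857.0·Cₑ = 14860·148.0
→ Cₑ = (14860·148.0 − 14000·7.900) / 857.0 = 2437 mg/L.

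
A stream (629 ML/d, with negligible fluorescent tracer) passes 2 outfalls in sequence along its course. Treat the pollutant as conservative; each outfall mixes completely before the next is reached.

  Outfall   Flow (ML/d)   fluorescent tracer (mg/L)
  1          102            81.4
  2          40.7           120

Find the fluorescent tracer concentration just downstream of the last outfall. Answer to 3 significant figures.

17.1 mg/L

Outfall 1: combined Q = 731.0 ML/d; C = (629.0·0 + 102.0·81.40)/731.0 = 11.36 mg/L.
Outfall 2: combined Q = 771.7 ML/d; C = (731.0·11.36 + 40.70·120.0)/771.7 = 17.09 mg/L.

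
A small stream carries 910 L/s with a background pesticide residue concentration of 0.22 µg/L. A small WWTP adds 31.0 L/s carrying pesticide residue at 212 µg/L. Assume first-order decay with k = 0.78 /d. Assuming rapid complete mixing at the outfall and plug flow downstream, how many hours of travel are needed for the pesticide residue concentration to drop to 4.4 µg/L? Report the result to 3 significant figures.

15.1 h

Flow-weighted average: C = (910.0·0.2200 + 31.00·212.0) / 941.0 = 6772/941.0 = 7.197 µg/L.
7.197·exp(−k·t) = 4.4 → t = ln(7.197/4.4)/k = 54500 s = 15.14 h.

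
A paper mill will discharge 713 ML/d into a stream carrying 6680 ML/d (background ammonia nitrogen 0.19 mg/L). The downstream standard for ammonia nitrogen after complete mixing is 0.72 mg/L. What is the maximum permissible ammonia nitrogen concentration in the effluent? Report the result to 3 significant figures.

5.69 mg/L

At the limit, (Qr·Cr + Qe·Cₑ)/(Qr + Qe) = 0.72:
Cₑ = (7393·0.72 − 6680·0.1900) / 713.0 = 5.685 mg/L.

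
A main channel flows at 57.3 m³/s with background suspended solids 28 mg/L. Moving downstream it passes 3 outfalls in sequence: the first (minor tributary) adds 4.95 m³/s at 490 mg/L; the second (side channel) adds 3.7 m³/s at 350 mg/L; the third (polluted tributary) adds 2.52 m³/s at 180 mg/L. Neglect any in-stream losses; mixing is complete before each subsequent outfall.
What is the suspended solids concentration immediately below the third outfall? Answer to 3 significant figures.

84.4 mg/L

After outfall 1: Q = 57.30 + 4.950 = 62.25 m³/s; C = (57.30·28.00 + 4.950·490.0)/62.25 = 64.74 mg/L.
After outfall 2: Q = 62.25 + 3.700 = 65.95 m³/s; C = (62.25·64.74 + 3.700·350.0)/65.95 = 80.74 mg/L.
After outfall 3: Q = 65.95 + 2.520 = 68.47 m³/s; C = (65.95·80.74 + 2.520·180.0)/68.47 = 84.39 mg/L.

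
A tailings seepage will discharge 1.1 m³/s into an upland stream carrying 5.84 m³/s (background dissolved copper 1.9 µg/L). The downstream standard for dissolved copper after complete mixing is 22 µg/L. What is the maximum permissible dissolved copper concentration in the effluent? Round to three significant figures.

At the limit, (Qr·Cr + Qe·Cₑ)/(Qr + Qe) = 22:
Cₑ = (6.940·22 − 5.840·1.900) / 1.100 = 128.7 µg/L.

129 µg/L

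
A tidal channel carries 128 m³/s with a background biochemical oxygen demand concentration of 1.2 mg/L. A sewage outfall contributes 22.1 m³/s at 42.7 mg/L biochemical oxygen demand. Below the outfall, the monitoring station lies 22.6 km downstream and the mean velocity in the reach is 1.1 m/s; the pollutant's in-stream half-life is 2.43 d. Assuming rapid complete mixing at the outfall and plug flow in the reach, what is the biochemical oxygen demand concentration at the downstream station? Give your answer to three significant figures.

6.83 mg/L

Flow-weighted average: C = (128.0·1.200 + 22.10·42.70) / 150.1 = 1097/150.1 = 7.310 mg/L.
Travel time t = 22.6·1000 / 1.1 = 20550 s = 5.707 h.
Half-life 2.43 d → k = ln 2 / 2.43 = 0.2852 d⁻¹.
After decay, C = 7.310 × e^(−kt) = 7.310 × 0.9344 = 6.831 mg/L.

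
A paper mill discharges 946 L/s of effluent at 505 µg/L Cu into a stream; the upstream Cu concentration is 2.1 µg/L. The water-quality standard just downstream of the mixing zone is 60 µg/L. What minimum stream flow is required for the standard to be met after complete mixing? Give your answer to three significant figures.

Set C_mix = 60: (Q·2.100 + 946.0·505.0) / (Q + 946.0) = 60
→ Q = 946.0·(505.0 − 60)/(60 − 2.100) = 7271 L/s.

7270 L/s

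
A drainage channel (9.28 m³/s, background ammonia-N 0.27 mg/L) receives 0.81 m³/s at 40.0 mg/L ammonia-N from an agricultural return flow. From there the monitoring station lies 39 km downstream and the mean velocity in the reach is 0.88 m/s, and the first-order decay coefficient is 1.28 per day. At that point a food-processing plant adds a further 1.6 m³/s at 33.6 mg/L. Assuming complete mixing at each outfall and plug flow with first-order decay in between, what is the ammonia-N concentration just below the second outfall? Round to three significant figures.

Conservation of mass: C = (9.280·0.2700 + 0.8100·40.00) / 10.09 = 34.91/10.09 = 3.459 mg/L; combined flow 10.09 m³/s.
Travel time t = 39·1000 / 0.88 = 44320 s = 12.31 h.
Decay over the reach: 3.459·exp(−kt) = 3.459·0.5186 = 1.794 mg/L.
Second outfall: C = (10.09·1.794 + 1.600·33.60)/11.69 = 6.147 mg/L.

6.15 mg/L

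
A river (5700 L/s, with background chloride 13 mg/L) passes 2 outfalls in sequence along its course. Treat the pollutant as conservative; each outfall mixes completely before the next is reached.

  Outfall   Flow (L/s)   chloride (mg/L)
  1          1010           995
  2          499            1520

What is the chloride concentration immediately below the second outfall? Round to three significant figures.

255 mg/L

Outfall 1: combined Q = 6710 L/s; C = (5700·13.00 + 1010·995.0)/6710 = 160.8 mg/L.
Outfall 2: combined Q = 7209 L/s; C = (6710·160.8 + 499.0·1520)/7209 = 254.9 mg/L.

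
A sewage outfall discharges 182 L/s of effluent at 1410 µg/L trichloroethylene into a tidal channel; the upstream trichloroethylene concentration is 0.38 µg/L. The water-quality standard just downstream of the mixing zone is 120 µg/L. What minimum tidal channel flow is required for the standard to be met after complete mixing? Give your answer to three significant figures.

1960 L/s

Set C_mix = 120: (Q·0.3800 + 182.0·1410) / (Q + 182.0) = 120
→ Q = 182.0·(1410 − 120)/(120 − 0.3800) = 1963 L/s.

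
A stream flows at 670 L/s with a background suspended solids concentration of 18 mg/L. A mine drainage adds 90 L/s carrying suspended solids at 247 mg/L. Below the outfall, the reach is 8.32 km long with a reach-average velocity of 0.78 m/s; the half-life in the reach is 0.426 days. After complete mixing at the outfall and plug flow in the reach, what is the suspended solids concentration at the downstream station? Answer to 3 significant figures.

Conservation of mass: C = (670.0·18.00 + 90.00·247.0) / 760.0 = 34290/760.0 = 45.12 mg/L.
Travel time t = 8.32·1000 / 0.78 = 10670 s = 2.963 h.
Half-life 0.426 d → k = ln 2 / 0.426 = 1.627 d⁻¹.
Applying C = C₀e^(−kt): 45.12 × 0.8180 = 36.91 mg/L.

36.9 mg/L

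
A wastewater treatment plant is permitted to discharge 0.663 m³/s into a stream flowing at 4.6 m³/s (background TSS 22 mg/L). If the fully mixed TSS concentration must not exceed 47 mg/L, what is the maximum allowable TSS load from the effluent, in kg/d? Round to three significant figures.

Mass balance at the limit: 4.600·22.00 + 0.6630·Cₑ = 5.263·47 → Cₑ = 220.5 mg/L.
Load = 0.6630 m³/s × 220.5 g/m³ × 86 400 s/d = 12630 kg/d.

12600 kg/d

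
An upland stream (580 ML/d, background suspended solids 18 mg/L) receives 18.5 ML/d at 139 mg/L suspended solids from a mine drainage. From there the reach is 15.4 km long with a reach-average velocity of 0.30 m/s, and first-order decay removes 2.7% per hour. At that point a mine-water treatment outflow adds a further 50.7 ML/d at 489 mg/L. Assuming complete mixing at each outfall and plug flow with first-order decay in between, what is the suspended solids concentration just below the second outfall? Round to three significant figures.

Flow-weighted average: C = (580.0·18.00 + 18.50·139.0) / 598.5 = 13010/598.5 = 21.74 mg/L; combined flow 598.5 ML/d.
Travel time t = 15.4·1000 / 0.30 = 51330 s = 14.26 h.
2.7%/h lost → k = −ln(1 − 0.027) = 0.02737 h⁻¹.
Decay over the reach: 21.74·exp(−kt) = 21.74·0.6769 = 14.72 mg/L.
Second outfall: C = (598.5·14.72 + 50.70·489.0)/649.2 = 51.75 mg/L.

51.8 mg/L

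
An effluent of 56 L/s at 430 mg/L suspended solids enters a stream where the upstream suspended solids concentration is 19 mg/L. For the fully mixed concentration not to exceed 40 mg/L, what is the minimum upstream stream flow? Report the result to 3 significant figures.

Set C_mix = 40: (Q·19.00 + 56.00·430.0) / (Q + 56.00) = 40
→ Q = 56.00·(430.0 − 40)/(40 − 19.00) = 1040 L/s.

1040 L/s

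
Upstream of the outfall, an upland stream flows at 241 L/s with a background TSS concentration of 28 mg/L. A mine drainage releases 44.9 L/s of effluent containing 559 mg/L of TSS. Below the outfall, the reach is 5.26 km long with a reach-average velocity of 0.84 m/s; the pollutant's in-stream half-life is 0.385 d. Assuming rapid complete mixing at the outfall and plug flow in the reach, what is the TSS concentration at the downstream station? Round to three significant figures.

Conservation of mass: C = (241.0·28.00 + 44.90·559.0) / 285.9 = 31850/285.9 = 111.4 mg/L.
Travel time t = 5.26·1000 / 0.84 = 6262 s = 1.739 h.
Half-life 0.385 d → k = ln 2 / 0.385 = 1.800 d⁻¹.
Decay over the reach: 111.4·exp(−kt) = 111.4·0.8777 = 97.77 mg/L.

97.8 mg/L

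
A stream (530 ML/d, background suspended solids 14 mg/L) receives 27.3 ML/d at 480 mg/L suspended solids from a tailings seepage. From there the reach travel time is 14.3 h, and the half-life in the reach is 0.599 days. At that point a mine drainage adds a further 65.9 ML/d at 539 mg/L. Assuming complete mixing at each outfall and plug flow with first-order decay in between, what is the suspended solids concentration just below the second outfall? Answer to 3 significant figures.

After mixing, C = (530.0·14.00 + 27.30·480.0) / 557.3 = 20520/557.3 = 36.83 mg/L; combined flow 557.3 ML/d.
Half-life 0.599 d → k = ln 2 / 0.599 = 1.157 d⁻¹.
Decay over the reach: 36.83·exp(−kt) = 36.83·0.5018 = 18.48 mg/L.
Second outfall: C = (557.3·18.48 + 65.90·539.0)/623.2 = 73.52 mg/L.

73.5 mg/L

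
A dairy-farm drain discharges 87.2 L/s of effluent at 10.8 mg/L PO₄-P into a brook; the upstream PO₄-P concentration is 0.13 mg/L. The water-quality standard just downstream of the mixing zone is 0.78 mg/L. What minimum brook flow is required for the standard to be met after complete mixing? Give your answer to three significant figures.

Set C_mix = 0.78: (Q·0.1300 + 87.20·10.80) / (Q + 87.20) = 0.78
→ Q = 87.20·(10.80 − 0.78)/(0.78 − 0.1300) = 1344 L/s.

1340 L/s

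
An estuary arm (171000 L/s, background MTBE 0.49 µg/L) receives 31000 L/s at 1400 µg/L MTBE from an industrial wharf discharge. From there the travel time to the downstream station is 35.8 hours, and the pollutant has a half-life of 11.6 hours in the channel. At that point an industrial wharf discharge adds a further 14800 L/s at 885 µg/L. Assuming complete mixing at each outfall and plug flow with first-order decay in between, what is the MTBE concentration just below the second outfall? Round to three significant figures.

Mass balance: C = (171000·0.4900 + 31000·1400) / 202000 = 43480000/202000 = 215.3 µg/L; combined flow 202000 L/s.
Half-life 11.6 h → k = ln 2 / 11.6 = 0.05975 h⁻¹ = 1.434 d⁻¹.
After decay, C = 215.3 × e^(−kt) = 215.3 × 0.1177 = 25.35 µg/L.
At the second outfall, C = (202000·25.35 + 14800·885.0) / (202000 + 14800) = 84.03 µg/L.

84.0 µg/L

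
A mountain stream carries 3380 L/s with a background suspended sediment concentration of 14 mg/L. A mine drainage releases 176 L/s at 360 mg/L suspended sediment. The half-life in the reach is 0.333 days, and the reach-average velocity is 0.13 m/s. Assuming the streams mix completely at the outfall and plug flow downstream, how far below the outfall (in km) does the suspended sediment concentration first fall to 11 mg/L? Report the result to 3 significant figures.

After mixing, C = (3380·14.00 + 176.0·360.0) / 3556 = 110700/3556 = 31.12 mg/L.
Half-life 0.333 d → k = ln 2 / 0.333 = 2.082 d⁻¹.
Set 31.12·exp(−k·t) = 11 → t = ln(31.12/11)/k = 43170 s = 11.99 h.
Distance = v·t = 0.13·43170 = 5612 m = 5.612 km.

5.61 km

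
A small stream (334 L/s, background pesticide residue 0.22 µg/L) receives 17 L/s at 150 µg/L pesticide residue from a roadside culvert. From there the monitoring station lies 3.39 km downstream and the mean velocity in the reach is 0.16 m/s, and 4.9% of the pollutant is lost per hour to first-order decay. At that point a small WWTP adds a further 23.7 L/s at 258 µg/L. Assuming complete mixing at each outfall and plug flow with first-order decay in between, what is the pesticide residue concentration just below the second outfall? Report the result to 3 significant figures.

21.5 µg/L

After mixing, C = (334.0·0.2200 + 17.00·150.0) / 351.0 = 2623/351.0 = 7.474 µg/L; combined flow 351.0 L/s.
Travel time t = 3.39·1000 / 0.16 = 21190 s = 5.885 h.
4.9%/h lost → k = −ln(1 − 0.049) = 0.05024 h⁻¹.
After decay, C = 7.474 × e^(−kt) = 7.474 × 0.7440 = 5.561 µg/L.
At the second outfall, C = (351.0·5.561 + 23.70·258.0) / (351.0 + 23.70) = 21.53 µg/L.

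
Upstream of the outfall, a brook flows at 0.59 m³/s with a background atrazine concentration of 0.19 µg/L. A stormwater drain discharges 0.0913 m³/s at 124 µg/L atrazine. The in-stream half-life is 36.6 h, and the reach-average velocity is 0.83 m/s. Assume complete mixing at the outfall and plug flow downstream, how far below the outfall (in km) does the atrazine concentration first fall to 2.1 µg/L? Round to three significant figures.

Conservation of mass: C = (0.5900·0.1900 + 0.09130·124.0) / 0.6813 = 11.43/0.6813 = 16.78 µg/L.
Half-life 36.6 h → k = ln 2 / 36.6 = 0.01894 h⁻¹ = 0.4545 d⁻¹.
Set 16.78·exp(−k·t) = 2.1 → t = ln(16.78/2.1)/k = 395100 s = 109.7 h.
Distance = v·t = 0.83·395100 = 327900 m = 327.9 km.

328 km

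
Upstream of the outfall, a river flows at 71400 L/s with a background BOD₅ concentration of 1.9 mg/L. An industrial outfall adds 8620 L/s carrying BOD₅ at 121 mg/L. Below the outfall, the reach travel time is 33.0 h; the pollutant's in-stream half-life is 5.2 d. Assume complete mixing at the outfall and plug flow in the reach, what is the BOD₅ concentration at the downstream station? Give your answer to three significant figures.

After mixing, C = (71400·1.900 + 8620·121.0) / 80020 = 1179000/80020 = 14.73 mg/L.
Half-life 5.2 d → k = ln 2 / 5.2 = 0.1333 d⁻¹.
Applying C = C₀e^(−kt): 14.73 × 0.8325 = 12.26 mg/L.

12.3 mg/L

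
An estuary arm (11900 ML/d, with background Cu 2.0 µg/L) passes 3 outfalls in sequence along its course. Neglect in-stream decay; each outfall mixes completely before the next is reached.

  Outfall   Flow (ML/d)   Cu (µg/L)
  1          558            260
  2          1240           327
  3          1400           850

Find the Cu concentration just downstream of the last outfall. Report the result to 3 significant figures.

Outfall 1: combined Q = 12460 ML/d; C = (11900·2.000 + 558.0·260.0)/12460 = 13.56 µg/L.
Outfall 2: combined Q = 13700 ML/d; C = (12460·13.56 + 1240·327.0)/13700 = 41.93 µg/L.
Outfall 3: combined Q = 15100 ML/d; C = (13700·41.93 + 1400·850.0)/15100 = 116.9 µg/L.

117 µg/L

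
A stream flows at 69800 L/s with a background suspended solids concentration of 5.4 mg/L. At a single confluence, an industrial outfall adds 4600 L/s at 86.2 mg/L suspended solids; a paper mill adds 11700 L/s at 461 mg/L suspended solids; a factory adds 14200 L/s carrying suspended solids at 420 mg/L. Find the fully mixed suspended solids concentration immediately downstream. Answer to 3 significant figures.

After mixing, C = (69800·5.400 + 4600·86.20 + 11700·461.0 + 14200·420.0) / 100300 = 12130000/100300 = 120.9 mg/L.

121 mg/L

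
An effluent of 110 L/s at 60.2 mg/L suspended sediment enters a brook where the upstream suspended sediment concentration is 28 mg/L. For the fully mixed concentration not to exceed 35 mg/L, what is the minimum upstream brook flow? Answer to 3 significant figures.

396 L/s

Set C_mix = 35: (Q·28.00 + 110.0·60.20) / (Q + 110.0) = 35
→ Q = 110.0·(60.20 − 35)/(35 − 28.00) = 396.0 L/s.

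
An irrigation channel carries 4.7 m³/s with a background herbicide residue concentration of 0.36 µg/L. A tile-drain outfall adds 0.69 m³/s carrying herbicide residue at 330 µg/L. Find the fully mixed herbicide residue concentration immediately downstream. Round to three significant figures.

42.6 µg/L

Flow-weighted average: C = (4.700·0.3600 + 0.6900·330.0) / 5.390 = 229.4/5.390 = 42.56 µg/L.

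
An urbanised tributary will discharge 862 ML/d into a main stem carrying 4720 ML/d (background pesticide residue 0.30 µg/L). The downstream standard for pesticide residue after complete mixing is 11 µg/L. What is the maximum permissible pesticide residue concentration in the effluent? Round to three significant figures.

69.6 µg/L

At the limit, (Qr·Cr + Qe·Cₑ)/(Qr + Qe) = 11:
Cₑ = (5582·11 − 4720·0.3000) / 862.0 = 69.59 µg/L.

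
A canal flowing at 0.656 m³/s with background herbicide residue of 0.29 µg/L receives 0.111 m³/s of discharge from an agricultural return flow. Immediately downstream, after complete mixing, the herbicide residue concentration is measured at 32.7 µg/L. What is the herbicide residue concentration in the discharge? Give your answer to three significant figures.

Mass balance: 0.6560·0.2900 + 0.1110·Cₑ = 0.7670·32.70
→ Cₑ = (0.7670·32.70 − 0.6560·0.2900) / 0.1110 = 224.2 µg/L.

224 µg/L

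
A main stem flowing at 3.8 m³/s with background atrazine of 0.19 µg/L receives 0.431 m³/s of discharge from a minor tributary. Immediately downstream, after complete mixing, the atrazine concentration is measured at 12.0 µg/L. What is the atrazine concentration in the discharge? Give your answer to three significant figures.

Mass balance: 3.800·0.1900 + 0.4310·Cₑ = 4.231·12.00
→ Cₑ = (4.231·12.00 − 3.800·0.1900) / 0.4310 = 116.1 µg/L.

116 µg/L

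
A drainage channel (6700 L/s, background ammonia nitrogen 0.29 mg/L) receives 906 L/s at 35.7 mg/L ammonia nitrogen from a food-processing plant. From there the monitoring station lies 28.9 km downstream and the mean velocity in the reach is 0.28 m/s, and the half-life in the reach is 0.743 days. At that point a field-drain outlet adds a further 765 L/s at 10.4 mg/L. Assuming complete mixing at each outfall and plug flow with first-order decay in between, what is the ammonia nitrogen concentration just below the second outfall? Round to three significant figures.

Mixed concentration C = ΣQC/ΣQ = (6700·0.2900 + 906.0·35.70) / 7606 = 34290/7606 = 4.508 mg/L; combined flow 7606 L/s.
Travel time t = 28.9·1000 / 0.28 = 103200 s = 28.67 h.
Half-life 0.743 d → k = ln 2 / 0.743 = 0.9329 d⁻¹.
Applying C = C₀e^(−kt): 4.508 × 0.3281 = 1.479 mg/L.
At the second outfall, C = (7606·1.479 + 765.0·10.40) / (7606 + 765.0) = 2.294 mg/L.

2.29 mg/L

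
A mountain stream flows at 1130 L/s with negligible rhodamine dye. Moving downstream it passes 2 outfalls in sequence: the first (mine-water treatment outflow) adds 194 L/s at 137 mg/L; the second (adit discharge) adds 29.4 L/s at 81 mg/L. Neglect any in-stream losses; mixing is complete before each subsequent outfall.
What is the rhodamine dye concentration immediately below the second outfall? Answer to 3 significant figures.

Below outfall 1: Q → 1324 L/s, C = (1130·0 + 194.0·137.0)/1324 = 20.07 mg/L.
Below outfall 2: Q → 1353 L/s, C = (1324·20.07 + 29.40·81.00)/1353 = 21.40 mg/L.

21.4 mg/L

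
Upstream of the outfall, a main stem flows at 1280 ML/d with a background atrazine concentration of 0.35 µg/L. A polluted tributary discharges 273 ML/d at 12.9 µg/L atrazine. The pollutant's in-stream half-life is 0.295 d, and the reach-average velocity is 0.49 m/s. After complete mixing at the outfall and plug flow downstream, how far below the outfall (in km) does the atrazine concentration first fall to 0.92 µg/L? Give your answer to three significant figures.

After mixing, C = (1280·0.3500 + 273.0·12.90) / 1553 = 3970/1553 = 2.556 µg/L.
Half-life 0.295 d → k = ln 2 / 0.295 = 2.350 d⁻¹.
Set 2.556·exp(−k·t) = 0.92 → t = ln(2.556/0.92)/k = 37580 s = 10.44 h.
Distance = v·t = 0.49·37580 = 18410 m = 18.41 km.

18.4 km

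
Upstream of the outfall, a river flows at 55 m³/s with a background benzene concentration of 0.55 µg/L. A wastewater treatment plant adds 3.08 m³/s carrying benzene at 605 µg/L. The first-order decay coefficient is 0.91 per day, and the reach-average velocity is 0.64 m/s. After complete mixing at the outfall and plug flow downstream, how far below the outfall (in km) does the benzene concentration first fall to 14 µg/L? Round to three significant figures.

Mass balance: C = (55.00·0.5500 + 3.080·605.0) / 58.08 = 1894/58.08 = 32.60 µg/L.
Set 32.60·exp(−k·t) = 14 → t = ln(32.60/14)/k = 80260 s = 22.30 h.
Distance = v·t = 0.64·80260 = 51370 m = 51.37 km.

51.4 km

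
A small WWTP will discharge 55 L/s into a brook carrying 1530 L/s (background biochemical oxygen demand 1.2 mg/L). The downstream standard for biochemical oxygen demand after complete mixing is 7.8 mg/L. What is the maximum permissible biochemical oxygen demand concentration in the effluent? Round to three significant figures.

At the limit, (Qr·Cr + Qe·Cₑ)/(Qr + Qe) = 7.8:
Cₑ = (1585·7.8 − 1530·1.200) / 55.00 = 191.4 mg/L.

191 mg/L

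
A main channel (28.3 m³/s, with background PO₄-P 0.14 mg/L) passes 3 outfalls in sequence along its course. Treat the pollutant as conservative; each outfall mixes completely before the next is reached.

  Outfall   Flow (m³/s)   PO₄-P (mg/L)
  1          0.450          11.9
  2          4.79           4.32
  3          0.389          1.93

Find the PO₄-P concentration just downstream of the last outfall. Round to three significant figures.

0.907 mg/L

Outfall 1: combined Q = 28.75 m³/s; C = (28.30·0.1400 + 0.4500·11.90)/28.75 = 0.3241 mg/L.
Outfall 2: combined Q = 33.54 m³/s; C = (28.75·0.3241 + 4.790·4.320)/33.54 = 0.8947 mg/L.
Outfall 3: combined Q = 33.93 m³/s; C = (33.54·0.8947 + 0.3890·1.930)/33.93 = 0.9066 mg/L.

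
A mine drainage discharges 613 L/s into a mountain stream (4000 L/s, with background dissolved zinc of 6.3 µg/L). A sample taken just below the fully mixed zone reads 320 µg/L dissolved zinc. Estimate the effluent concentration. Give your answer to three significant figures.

Mass balance: 4000·6.300 + 613.0·Cₑ = 4613·320.0
→ Cₑ = (4613·320.0 − 4000·6.300) / 613.0 = 2367 µg/L.

2370 µg/L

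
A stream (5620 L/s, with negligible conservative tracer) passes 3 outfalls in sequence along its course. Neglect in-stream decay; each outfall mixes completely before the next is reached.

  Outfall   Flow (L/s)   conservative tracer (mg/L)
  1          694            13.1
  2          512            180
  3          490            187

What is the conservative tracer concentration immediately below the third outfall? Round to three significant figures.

26.4 mg/L

Outfall 1: combined Q = 6314 L/s; C = (5620·0 + 694.0·13.10)/6314 = 1.440 mg/L.
Outfall 2: combined Q = 6826 L/s; C = (6314·1.440 + 512.0·180.0)/6826 = 14.83 mg/L.
Outfall 3: combined Q = 7316 L/s; C = (6826·14.83 + 490.0·187.0)/7316 = 26.36 mg/L.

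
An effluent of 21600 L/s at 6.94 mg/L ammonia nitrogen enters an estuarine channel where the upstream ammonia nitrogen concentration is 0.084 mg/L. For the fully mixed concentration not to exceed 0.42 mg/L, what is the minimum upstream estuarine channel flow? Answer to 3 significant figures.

419000 L/s

Set C_mix = 0.42: (Q·0.08400 + 21600·6.940) / (Q + 21600) = 0.42
→ Q = 21600·(6.940 − 0.42)/(0.42 − 0.08400) = 419100 L/s.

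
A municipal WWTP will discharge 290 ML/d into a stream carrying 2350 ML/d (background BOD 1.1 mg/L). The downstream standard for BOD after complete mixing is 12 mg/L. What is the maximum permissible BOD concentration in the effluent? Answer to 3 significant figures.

At the limit, (Qr·Cr + Qe·Cₑ)/(Qr + Qe) = 12:
Cₑ = (2640·12 − 2350·1.100) / 290.0 = 100.3 mg/L.

100 mg/L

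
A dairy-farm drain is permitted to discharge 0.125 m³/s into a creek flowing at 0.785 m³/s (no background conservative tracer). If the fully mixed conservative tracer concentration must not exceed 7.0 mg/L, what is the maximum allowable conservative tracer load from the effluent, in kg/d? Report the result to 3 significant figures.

Mass balance at the limit: 0.7850·0 + 0.1250·Cₑ = 0.9100·7.0 → Cₑ = 50.96 mg/L.
Load = 0.1250 m³/s × 50.96 g/m³ × 86 400 s/d = 550.4 kg/d.

550 kg/d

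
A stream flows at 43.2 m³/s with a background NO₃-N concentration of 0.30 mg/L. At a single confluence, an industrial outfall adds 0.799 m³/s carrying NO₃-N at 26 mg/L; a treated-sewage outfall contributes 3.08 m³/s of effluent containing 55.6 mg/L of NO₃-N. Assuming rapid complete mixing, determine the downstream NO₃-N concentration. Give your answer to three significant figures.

Mass balance: C = (43.20·0.3000 + 0.7990·26.00 + 3.080·55.60) / 47.08 = 205.0/47.08 = 4.354 mg/L.

4.35 mg/L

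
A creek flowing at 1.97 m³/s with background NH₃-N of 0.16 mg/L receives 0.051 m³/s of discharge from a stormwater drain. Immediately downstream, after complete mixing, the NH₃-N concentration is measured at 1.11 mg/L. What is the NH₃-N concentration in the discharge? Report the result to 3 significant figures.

37.8 mg/L

Mass balance: 1.970·0.1600 + 0.05100·Cₑ = 2.021·1.110
→ Cₑ = (2.021·1.110 − 1.970·0.1600) / 0.05100 = 37.81 mg/L.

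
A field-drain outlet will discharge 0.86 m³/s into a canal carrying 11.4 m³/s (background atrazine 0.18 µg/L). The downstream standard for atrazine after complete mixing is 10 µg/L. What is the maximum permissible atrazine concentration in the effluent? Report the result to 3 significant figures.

At the limit, (Qr·Cr + Qe·Cₑ)/(Qr + Qe) = 10:
Cₑ = (12.26·10 − 11.40·0.1800) / 0.8600 = 140.2 µg/L.

140 µg/L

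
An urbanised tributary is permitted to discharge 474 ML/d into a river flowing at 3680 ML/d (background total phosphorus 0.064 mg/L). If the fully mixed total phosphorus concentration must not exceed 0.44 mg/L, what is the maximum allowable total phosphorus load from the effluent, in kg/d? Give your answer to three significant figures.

Mass balance at the limit: 3680·0.06400 + 474.0·Cₑ = 4154·0.44 → Cₑ = 3.359 mg/L.
474.0 ML/d = 5.486 m³/s. Load = 5.486 m³/s × 3.359 g/m³ × 86 400 s/d = 1592 kg/d.

1590 kg/d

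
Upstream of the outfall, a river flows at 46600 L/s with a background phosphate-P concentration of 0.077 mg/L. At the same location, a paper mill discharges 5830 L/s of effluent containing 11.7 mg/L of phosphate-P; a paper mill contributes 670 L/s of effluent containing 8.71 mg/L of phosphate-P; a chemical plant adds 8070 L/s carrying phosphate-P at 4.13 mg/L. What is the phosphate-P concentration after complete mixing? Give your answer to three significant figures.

After mixing, C = (46600·0.07700 + 5830·11.70 + 670.0·8.710 + 8070·4.130) / 61170 = 111000/61170 = 1.814 mg/L.

1.81 mg/L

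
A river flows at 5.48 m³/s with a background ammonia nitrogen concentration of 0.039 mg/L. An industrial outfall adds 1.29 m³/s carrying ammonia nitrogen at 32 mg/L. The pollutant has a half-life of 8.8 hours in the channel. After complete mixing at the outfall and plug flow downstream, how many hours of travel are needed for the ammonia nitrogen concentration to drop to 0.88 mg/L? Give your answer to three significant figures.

24.6 h

Mass balance: C = (5.480·0.03900 + 1.290·32.00) / 6.770 = 41.49/6.770 = 6.129 mg/L.
Half-life 8.8 h → k = ln 2 / 8.8 = 0.07877 h⁻¹ = 1.890 d⁻¹.
6.129·exp(−k·t) = 0.88 → t = ln(6.129/0.88)/k = 88710 s = 24.64 h.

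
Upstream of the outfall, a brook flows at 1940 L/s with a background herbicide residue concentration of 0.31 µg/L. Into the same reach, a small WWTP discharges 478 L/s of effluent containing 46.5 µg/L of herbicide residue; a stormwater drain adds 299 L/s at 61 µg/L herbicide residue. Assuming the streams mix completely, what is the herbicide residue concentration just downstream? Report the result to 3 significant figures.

Conservation of mass: C = (1940·0.3100 + 478.0·46.50 + 299.0·61.00) / 2717 = 41070/2717 = 15.11 µg/L.

15.1 µg/L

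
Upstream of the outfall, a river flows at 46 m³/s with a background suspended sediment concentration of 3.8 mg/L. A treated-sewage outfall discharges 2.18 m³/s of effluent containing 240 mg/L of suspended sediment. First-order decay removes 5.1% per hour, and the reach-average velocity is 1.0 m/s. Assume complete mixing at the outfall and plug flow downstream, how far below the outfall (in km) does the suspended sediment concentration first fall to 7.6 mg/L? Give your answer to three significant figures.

Flow-weighted average: C = (46.00·3.800 + 2.180·240.0) / 48.18 = 698.0/48.18 = 14.49 mg/L.
5.1%/h lost → k = −ln(1 − 0.051) = 0.05235 h⁻¹.
Set 14.49·exp(−k·t) = 7.6 → t = ln(14.49/7.6)/k = 44370 s = 12.32 h.
Distance = v·t = 1.0·44370 = 44370 m = 44.37 km.

44.4 km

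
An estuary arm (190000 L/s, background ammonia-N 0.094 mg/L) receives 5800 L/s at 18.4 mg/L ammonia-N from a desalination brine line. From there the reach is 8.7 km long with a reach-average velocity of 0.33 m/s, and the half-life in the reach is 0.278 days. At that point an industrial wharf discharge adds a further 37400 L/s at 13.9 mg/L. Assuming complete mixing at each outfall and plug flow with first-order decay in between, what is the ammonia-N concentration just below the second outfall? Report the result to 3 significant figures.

Conservation of mass: C = (190000·0.09400 + 5800·18.40) / 195800 = 124600/195800 = 0.6363 mg/L; combined flow 195800 L/s.
Travel time t = 8.7·1000 / 0.33 = 26360 s = 7.323 h.
Half-life 0.278 d → k = ln 2 / 0.278 = 2.493 d⁻¹.
Applying C = C₀e^(−kt): 0.6363 × 0.4673 = 0.2973 mg/L.
Second outfall: C = (195800·0.2973 + 37400·13.90)/233200 = 2.479 mg/L.

2.48 mg/L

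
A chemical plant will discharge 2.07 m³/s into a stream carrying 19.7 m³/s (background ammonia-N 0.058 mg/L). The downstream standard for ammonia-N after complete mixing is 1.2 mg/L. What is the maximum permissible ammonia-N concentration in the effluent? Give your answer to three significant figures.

At the limit, (Qr·Cr + Qe·Cₑ)/(Qr + Qe) = 1.2:
Cₑ = (21.77·1.2 − 19.70·0.05800) / 2.070 = 12.07 mg/L.

12.1 mg/L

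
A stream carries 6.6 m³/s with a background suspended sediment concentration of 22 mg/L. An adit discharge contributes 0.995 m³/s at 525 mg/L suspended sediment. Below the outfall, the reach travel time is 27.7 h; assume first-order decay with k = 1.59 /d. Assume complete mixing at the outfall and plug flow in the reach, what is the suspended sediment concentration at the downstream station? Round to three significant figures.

After mixing, C = (6.600·22.00 + 0.9950·525.0) / 7.595 = 667.6/7.595 = 87.90 mg/L.
Decay over the reach: 87.90·exp(−kt) = 87.90·0.1596 = 14.03 mg/L.

14.0 mg/L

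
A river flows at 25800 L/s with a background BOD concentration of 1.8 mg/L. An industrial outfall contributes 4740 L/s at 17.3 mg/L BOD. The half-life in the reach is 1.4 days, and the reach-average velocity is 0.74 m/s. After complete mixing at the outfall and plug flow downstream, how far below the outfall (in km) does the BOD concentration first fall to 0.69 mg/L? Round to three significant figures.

233 km

Conservation of mass: C = (25800·1.800 + 4740·17.30) / 30540 = 128400/30540 = 4.206 mg/L.
Half-life 1.4 d → k = ln 2 / 1.4 = 0.4951 d⁻¹.
Set 4.206·exp(−k·t) = 0.69 → t = ln(4.206/0.69)/k = 315400 s = 87.62 h.
Distance = v·t = 0.74·315400 = 233400 m = 233.4 km.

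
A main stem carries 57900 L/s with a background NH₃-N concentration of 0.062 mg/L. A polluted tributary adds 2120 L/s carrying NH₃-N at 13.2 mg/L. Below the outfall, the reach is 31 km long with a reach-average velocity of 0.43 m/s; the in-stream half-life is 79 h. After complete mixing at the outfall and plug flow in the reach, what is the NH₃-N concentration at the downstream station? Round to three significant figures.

Mass balance: C = (57900·0.06200 + 2120·13.20) / 60020 = 31570/60020 = 0.5261 mg/L.
Travel time t = 31·1000 / 0.43 = 72090 s = 20.03 h.
Half-life 79 h → k = ln 2 / 79 = 0.008774 h⁻¹ = 0.2106 d⁻¹.
First-order decay: C = 0.5261·exp(−k·t) = 0.5261·0.8389 = 0.4413 mg/L.

0.441 mg/L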